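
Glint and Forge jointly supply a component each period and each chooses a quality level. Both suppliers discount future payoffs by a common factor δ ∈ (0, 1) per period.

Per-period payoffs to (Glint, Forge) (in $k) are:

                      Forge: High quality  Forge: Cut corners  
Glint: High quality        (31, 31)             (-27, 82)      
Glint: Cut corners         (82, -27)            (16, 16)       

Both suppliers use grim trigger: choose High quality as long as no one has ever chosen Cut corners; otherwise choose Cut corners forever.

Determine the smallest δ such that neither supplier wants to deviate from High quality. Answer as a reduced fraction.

Under grim trigger the critical discount factor is (T−C)/(T−P) with T = 82, C = 31, P = 16.
δ* = (82−31)/(82−16) = 51/66 = 17/22.

17/22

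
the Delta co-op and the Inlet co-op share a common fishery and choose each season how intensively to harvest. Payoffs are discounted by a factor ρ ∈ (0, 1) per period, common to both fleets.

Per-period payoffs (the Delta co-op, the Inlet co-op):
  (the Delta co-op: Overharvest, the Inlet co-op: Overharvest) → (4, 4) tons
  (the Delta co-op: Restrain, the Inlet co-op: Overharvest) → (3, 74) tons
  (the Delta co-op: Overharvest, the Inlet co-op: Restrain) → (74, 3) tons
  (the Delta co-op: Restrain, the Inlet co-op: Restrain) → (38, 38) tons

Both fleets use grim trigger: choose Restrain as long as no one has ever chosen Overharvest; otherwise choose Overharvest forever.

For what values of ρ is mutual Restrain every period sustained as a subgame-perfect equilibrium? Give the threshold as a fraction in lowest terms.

18/35

Under grim trigger the critical discount factor is (T−C)/(T−P) with T = 74, C = 38, P = 4.
ρ* = (74−38)/(74−4) = 36/70 = 18/35.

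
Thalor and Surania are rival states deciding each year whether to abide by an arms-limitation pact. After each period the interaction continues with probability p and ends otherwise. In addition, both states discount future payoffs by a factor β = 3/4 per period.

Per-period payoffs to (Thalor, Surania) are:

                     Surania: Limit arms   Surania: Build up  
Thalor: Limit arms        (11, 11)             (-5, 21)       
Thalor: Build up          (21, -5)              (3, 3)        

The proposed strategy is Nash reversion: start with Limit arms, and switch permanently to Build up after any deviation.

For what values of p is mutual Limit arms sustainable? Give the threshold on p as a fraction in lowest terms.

20/27

Expected continuation weight on next period's payoff is β·p = 3/4·p, which plays the role of the discount factor.
Cooperation requires 3/4·p ≥ (21−11)/(21−3) = 5/9, hence p ≥ 20/27.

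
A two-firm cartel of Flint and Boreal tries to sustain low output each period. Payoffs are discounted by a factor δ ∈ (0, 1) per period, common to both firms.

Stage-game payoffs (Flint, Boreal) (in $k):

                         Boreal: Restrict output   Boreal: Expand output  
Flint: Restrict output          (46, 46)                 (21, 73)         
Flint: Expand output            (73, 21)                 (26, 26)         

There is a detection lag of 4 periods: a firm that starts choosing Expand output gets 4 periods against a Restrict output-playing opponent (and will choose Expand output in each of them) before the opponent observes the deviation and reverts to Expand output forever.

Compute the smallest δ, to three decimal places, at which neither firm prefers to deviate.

0.871

A deviator earns 73 for 4 periods, then 26 forever; cooperating earns 46 forever. Multiplying the IC by (1−δ):
46 ≥ 73(1−δ^4) + 26δ^4, so 47·δ^4 ≥ 27 and δ^4 ≥ 27/47.
δ ≥ (27/47)^(1/4) ≈ 0.871.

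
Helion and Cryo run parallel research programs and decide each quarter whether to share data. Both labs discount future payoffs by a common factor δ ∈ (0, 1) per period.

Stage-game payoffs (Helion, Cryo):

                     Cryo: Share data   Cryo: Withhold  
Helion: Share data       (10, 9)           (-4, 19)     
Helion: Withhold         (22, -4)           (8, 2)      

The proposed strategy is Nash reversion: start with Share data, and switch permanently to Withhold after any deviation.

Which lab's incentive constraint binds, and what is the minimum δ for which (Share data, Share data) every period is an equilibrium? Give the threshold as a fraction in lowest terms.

Helion; δ ≥ 6/7

Helion: cooperation gives 10 each period; deviation gives 22 once then 8 forever.
  10/(1−δ) ≥ 22 + 8δ/(1−δ) ⇒ δ ≥ 12/14 = 6/7.
Cryo: cooperation gives 9 each period; deviation gives 19 once then 2 forever.
  δ ≥ 10/17.
Both must hold, so the binding constraint is Helion's: δ ≥ 6/7.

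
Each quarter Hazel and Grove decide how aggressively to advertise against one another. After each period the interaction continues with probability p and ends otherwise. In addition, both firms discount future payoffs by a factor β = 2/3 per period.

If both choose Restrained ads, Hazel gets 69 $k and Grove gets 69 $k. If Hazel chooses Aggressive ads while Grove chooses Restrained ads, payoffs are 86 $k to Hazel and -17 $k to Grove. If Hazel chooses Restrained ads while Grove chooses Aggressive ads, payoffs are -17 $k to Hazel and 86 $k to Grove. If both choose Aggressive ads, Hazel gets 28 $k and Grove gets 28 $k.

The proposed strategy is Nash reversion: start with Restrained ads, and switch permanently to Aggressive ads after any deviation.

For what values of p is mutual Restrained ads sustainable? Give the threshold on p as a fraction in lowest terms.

51/116

Expected continuation weight on next period's payoff is β·p = 2/3·p, which plays the role of the discount factor.
Cooperation requires 2/3·p ≥ (86−69)/(86−28) = 17/58, hence p ≥ 51/116.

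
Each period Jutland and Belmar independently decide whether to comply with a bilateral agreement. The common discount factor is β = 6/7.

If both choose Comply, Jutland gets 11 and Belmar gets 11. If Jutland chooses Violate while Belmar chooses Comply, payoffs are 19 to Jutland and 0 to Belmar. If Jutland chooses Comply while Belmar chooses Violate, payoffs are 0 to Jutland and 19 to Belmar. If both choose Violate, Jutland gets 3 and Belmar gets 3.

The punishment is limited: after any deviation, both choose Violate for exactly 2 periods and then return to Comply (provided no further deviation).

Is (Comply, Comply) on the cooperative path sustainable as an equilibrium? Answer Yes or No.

Yes

A one-shot deviation gives 19 now, then 3 for 2 periods, then back to 11.
Gain from deviating: (19−11) today; loss: (11−3) in each of the next 2 periods.
No-deviation condition: (11−3)(β+…+β^2) ≥ 19−11, i.e. β+…+β^2 ≥ 1.
At β = 6/7: β+…+β^2 = 1.5918 ≥ 1.0000.
So cooperation is sustainable.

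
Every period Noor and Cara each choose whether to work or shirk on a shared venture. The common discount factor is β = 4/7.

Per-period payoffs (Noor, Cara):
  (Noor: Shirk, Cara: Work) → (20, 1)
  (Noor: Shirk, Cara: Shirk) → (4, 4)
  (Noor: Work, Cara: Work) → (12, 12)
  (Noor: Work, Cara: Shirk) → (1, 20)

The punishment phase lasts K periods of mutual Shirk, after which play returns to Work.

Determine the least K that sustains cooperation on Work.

3

IC: β(1−β^K)/(1−β) ≥ (20−12)/(12−4) = 1.
With β = 4/7: need 1 − β^K ≥ 1·(1−4/7)/(4/7), i.e. β^K ≤ 0.2500.
Since (4/7)^2 = 0.3265 and (4/7)^3 = 0.1866, the smallest such K is 3.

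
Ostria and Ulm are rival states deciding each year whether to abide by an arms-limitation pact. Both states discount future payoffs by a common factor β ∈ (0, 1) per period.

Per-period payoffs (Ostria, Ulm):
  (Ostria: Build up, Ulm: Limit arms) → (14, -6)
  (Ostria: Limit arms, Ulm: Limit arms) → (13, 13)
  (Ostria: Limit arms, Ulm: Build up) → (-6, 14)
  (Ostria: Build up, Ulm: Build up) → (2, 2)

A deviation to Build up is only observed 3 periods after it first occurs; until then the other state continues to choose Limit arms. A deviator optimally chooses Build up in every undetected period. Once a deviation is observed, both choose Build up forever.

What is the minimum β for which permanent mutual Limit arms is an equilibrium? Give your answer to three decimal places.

The best deviation is to choose Build up for all 3 undetected periods, earning 14 each, then 2 forever once detected.
Deviation value: 14(1−β^3)/(1−β) + 2β^3/(1−β); cooperation value: 13/(1−β).
IC: 13 ≥ 14(1−β^3) + 2β^3 = 14 − 12β^3.
So β^3 ≥ 1/12, giving β ≥ (1/12)^(1/3) ≈ 0.437.

0.437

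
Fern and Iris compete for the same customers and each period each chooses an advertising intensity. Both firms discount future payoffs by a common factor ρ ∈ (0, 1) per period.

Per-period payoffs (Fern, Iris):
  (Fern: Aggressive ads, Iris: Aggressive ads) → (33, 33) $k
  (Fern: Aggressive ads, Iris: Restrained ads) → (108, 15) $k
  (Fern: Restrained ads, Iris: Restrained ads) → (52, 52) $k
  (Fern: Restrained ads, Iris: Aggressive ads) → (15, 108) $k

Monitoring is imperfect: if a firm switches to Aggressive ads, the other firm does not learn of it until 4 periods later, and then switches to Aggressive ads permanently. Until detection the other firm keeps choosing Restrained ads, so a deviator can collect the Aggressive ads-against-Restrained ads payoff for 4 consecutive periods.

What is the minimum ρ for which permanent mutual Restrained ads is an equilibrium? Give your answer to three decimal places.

0.930

A deviator earns 108 for 4 periods, then 33 forever; cooperating earns 52 forever. Multiplying the IC by (1−ρ):
52 ≥ 108(1−ρ^4) + 33ρ^4, so 75·ρ^4 ≥ 56 and ρ^4 ≥ 56/75.
ρ ≥ (56/75)^(1/4) ≈ 0.930.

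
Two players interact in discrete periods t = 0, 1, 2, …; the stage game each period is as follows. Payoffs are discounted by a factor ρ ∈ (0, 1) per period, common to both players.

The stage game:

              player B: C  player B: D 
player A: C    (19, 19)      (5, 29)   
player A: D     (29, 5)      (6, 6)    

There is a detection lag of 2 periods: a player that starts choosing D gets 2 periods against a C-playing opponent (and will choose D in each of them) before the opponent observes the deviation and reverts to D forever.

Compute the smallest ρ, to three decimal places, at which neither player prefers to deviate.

Deviating for the 2 undetected periods gains 29−19 = 10 per period over cooperation, then loses 19−6 = 13 per period forever once punishment starts.
Gain: 10(1 + ρ + … + ρ^1); loss: 13·ρ^2/(1−ρ).
No profitable deviation ⇔ 10(1−ρ^2) ≤ 13·ρ^2, i.e. ρ^2 ≥ 10/(10+13) = 10/23.
Hence ρ ≥ (10/23)^(1/2) ≈ 0.659.

0.659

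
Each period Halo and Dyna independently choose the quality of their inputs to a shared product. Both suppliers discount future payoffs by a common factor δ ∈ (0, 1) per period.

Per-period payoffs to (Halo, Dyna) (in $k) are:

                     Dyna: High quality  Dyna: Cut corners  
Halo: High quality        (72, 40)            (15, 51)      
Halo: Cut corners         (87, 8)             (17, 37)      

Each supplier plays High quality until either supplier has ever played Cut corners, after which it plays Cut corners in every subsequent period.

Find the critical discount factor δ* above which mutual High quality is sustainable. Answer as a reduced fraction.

11/14

For Halo: deviation gain 87−72 = 15, per-period punishment loss 72−17 = 55. IC gives δ ≥ 15/70 = 3/14.
For Dyna: gain 11, loss 3 per period, so δ ≥ 11/14.
The tighter constraint is Dyna's, so cooperation needs δ ≥ 11/14.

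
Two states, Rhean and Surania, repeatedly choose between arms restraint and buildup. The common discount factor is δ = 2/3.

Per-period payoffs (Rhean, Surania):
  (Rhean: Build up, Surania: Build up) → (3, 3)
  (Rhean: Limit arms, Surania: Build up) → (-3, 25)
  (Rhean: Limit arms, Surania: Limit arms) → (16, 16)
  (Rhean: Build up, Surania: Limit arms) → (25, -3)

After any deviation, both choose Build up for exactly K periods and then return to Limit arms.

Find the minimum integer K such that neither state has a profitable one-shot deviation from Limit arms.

2

Need Σ_{k=1}^{K} δ^k ≥ (25−16)/(16−3) = 0.6923 at δ = 2/3.
At K = 1 the sum is 0.6667 < 0.6923; at K = 2 it is 1.1111 ≥ 0.6923.
So the minimum punishment length is K = 2.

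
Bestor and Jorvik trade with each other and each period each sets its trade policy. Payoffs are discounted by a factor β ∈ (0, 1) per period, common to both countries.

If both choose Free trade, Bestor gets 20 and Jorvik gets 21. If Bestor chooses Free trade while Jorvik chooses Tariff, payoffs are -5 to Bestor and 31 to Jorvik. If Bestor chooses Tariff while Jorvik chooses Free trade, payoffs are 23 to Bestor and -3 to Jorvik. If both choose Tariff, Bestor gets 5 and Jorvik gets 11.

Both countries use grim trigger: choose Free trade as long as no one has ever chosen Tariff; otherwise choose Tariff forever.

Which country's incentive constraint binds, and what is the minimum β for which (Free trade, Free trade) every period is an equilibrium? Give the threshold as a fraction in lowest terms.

Bestor's threshold: (23−20)/(23−5) = 1/6.
Jorvik's threshold: (31−21)/(31−11) = 1/2.
1/6 < 1/2, so Jorvik binds and β* = 1/2.

Jorvik; β ≥ 1/2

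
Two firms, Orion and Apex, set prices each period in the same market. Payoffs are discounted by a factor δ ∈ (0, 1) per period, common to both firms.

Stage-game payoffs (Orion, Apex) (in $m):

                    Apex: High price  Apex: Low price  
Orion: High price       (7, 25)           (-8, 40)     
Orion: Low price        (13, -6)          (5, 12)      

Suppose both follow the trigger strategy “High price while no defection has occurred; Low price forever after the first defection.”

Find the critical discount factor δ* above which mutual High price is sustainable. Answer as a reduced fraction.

Orion's threshold: (13−7)/(13−5) = 3/4.
Apex's threshold: (40−25)/(40−12) = 15/28.
3/4 > 15/28, so Orion binds and δ* = 3/4.

3/4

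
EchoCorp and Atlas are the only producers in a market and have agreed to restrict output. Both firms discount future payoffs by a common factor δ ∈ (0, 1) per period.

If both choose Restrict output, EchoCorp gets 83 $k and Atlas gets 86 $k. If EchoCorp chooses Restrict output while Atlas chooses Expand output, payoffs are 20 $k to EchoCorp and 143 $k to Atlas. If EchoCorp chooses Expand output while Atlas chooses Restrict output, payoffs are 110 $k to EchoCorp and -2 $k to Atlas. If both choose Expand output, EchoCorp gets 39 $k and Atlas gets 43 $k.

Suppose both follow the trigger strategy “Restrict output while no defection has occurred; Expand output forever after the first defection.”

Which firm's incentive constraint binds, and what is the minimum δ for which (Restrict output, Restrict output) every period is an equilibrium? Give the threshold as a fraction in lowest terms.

EchoCorp's threshold: (110−83)/(110−39) = 27/71.
Atlas's threshold: (143−86)/(143−43) = 57/100.
27/71 < 57/100, so Atlas binds and δ* = 57/100.

Atlas; δ ≥ 57/100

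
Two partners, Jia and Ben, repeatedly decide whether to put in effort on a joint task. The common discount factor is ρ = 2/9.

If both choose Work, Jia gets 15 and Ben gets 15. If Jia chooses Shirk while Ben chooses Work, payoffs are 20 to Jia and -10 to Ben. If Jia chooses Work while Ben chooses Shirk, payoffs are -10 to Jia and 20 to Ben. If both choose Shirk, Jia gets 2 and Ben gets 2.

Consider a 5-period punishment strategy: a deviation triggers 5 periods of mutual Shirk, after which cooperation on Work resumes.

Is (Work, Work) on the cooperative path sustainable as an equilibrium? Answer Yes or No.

No

IC: ρ+…+ρ^5 ≥ (20−15)/(15−2) = 5/13.
At ρ = 2/9: partial sum = 0.2856 < 0.3846. Cooperation not sustainable.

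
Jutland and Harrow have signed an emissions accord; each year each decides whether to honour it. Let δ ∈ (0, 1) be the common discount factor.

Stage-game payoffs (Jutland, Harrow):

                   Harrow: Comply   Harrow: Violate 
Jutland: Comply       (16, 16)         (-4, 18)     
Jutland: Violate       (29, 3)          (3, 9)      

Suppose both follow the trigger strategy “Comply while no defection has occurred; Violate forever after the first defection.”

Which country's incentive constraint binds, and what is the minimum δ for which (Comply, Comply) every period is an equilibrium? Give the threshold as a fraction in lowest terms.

For Jutland: deviation gain 29−16 = 13, per-period punishment loss 16−3 = 13. IC gives δ ≥ 13/26 = 1/2.
For Harrow: gain 2, loss 7 per period, so δ ≥ 2/9.
The tighter constraint is Jutland's, so cooperation needs δ ≥ 1/2.

Jutland; δ ≥ 1/2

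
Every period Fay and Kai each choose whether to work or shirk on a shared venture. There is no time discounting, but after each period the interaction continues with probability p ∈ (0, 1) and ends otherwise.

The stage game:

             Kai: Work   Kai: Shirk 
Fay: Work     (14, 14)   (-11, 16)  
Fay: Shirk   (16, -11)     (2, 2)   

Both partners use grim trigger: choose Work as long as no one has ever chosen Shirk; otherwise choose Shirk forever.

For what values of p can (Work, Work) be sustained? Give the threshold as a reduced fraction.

1/7

With no time discounting, the continuation probability p plays the role of the discount factor.
Grim-trigger IC: 14/(1−p) ≥ 16 + 2p/(1−p) ⇒ p ≥ (16−14)/(16−2) = 1/7.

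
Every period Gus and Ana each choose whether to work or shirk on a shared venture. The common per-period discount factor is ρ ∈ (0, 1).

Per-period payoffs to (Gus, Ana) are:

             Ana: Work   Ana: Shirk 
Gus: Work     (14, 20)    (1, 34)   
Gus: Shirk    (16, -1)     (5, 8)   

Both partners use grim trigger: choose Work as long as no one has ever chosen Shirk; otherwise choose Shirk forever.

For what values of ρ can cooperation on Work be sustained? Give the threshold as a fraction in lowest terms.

7/13

For Gus: deviation gain 16−14 = 2, per-period punishment loss 14−5 = 9. IC gives ρ ≥ 2/11.
For Ana: gain 14, loss 12 per period, so ρ ≥ 14/26 = 7/13.
The tighter constraint is Ana's, so cooperation needs ρ ≥ 7/13.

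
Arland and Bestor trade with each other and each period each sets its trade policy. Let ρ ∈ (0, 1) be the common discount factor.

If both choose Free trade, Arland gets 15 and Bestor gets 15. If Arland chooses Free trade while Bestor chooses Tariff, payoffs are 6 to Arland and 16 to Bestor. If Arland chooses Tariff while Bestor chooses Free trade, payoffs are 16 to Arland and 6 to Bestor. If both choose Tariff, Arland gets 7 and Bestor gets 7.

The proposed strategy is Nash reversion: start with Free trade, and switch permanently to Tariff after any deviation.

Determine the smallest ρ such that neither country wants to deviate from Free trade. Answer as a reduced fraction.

Cooperation forever yields 15 each period: 15/(1−ρ).
Deviating yields 16 once, then 7 forever: 16 + 7ρ/(1−ρ).
No profitable deviation requires 15/(1−ρ) ≥ 16 + 7ρ/(1−ρ).
Multiplying by (1−ρ): 15 ≥ 16(1−ρ) + 7ρ = 16 − 9ρ.
So 9ρ ≥ 1, i.e. ρ ≥ 1/9.

1/9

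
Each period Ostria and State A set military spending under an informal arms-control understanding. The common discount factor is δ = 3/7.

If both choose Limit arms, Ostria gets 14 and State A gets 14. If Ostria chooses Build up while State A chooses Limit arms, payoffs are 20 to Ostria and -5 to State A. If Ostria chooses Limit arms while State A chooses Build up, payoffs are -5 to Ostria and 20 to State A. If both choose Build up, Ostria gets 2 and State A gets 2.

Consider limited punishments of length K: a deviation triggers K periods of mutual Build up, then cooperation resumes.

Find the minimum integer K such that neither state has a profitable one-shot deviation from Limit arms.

2

Need Σ_{k=1}^{K} δ^k ≥ (20−14)/(14−2) = 0.5000 at δ = 3/7.
At K = 1 the sum is 0.4286 < 0.5000; at K = 2 it is 0.6122 ≥ 0.5000.
So the minimum punishment length is K = 2.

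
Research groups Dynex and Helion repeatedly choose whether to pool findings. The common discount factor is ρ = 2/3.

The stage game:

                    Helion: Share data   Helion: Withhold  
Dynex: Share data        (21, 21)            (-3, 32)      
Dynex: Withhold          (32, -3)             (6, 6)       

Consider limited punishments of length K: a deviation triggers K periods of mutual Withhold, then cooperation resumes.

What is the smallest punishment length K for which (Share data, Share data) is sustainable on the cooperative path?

No profitable deviation requires (21−6)(ρ+…+ρ^K) ≥ 32−21, i.e. ρ+…+ρ^K ≥ 11/15 ≈ 0.7333.
With ρ = 2/3, the partial sums are K=1: 0.6667, K=2: 1.1111.
K = 2 is the first length at which the sum reaches 0.7333.

2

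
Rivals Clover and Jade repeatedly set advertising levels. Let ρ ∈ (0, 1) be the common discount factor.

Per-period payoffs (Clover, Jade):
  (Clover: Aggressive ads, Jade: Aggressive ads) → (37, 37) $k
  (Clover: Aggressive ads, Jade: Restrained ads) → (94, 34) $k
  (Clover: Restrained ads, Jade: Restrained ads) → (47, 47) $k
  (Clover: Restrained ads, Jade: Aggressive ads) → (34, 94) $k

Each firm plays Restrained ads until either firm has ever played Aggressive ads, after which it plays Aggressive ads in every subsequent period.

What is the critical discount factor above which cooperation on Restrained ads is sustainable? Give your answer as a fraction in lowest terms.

Under grim trigger the critical discount factor is (T−C)/(T−P) with T = 94, C = 47, P = 37.
ρ* = (94−47)/(94−37) = 47/57.

47/57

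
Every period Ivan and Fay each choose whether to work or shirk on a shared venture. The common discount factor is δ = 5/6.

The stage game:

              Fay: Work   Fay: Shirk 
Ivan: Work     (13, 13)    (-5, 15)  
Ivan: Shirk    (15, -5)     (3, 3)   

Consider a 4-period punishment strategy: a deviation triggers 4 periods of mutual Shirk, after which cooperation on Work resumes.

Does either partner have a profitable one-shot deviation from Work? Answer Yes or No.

IC: δ+…+δ^4 ≥ (15−13)/(13−3) = 1/5.
At δ = 5/6: partial sum = 2.5887 ≥ 0.2000. Cooperation sustainable.

No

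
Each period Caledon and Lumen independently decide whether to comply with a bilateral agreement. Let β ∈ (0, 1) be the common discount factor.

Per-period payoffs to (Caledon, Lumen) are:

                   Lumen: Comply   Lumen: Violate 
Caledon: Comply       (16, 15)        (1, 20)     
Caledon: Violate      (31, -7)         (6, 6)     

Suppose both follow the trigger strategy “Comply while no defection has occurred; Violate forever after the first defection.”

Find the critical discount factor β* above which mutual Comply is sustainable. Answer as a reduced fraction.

For Caledon: deviation gain 31−16 = 15, per-period punishment loss 16−6 = 10. IC gives β ≥ 15/25 = 3/5.
For Lumen: gain 5, loss 9 per period, so β ≥ 5/14.
The tighter constraint is Caledon's, so cooperation needs β ≥ 3/5.

3/5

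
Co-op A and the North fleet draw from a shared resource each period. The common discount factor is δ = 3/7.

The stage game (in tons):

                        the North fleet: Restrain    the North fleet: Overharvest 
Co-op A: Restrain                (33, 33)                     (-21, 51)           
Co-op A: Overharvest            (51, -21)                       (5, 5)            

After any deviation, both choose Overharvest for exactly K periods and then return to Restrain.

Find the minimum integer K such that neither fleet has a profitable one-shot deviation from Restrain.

IC: δ(1−δ^K)/(1−δ) ≥ (51−33)/(33−5) = 9/14.
With δ = 3/7: need 1 − δ^K ≥ 9/14·(1−3/7)/(3/7), i.e. δ^K ≤ 0.1429.
Since (3/7)^2 = 0.1837 and (3/7)^3 = 0.0787, the smallest such K is 3.

3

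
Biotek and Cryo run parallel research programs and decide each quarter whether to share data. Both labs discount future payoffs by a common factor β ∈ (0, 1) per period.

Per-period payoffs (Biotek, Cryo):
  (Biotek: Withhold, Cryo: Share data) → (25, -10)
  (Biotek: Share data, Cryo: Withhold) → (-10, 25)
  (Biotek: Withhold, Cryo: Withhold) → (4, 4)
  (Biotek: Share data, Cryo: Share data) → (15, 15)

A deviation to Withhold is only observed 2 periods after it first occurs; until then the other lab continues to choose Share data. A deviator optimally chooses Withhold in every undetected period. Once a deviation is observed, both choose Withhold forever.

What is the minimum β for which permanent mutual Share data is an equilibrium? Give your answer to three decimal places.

A deviator earns 25 for 2 periods, then 4 forever; cooperating earns 15 forever. Multiplying the IC by (1−β):
15 ≥ 25(1−β^2) + 4β^2, so 21·β^2 ≥ 10 and β^2 ≥ 10/21.
β ≥ (10/21)^(1/2) ≈ 0.690.

0.690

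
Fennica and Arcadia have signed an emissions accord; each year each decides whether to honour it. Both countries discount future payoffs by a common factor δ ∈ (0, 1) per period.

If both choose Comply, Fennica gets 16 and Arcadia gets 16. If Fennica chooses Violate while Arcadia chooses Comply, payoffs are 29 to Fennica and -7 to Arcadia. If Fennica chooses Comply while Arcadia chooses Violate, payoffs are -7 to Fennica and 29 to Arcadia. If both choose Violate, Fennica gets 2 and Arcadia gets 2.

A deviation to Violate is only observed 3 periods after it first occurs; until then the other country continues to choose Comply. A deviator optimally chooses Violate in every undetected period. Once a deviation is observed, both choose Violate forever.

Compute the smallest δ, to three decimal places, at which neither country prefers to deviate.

0.784

The best deviation is to choose Violate for all 3 undetected periods, earning 29 each, then 2 forever once detected.
Deviation value: 29(1−δ^3)/(1−δ) + 2δ^3/(1−δ); cooperation value: 16/(1−δ).
IC: 16 ≥ 29(1−δ^3) + 2δ^3 = 29 − 27δ^3.
So δ^3 ≥ 13/27, giving δ ≥ (13/27)^(1/3) ≈ 0.784.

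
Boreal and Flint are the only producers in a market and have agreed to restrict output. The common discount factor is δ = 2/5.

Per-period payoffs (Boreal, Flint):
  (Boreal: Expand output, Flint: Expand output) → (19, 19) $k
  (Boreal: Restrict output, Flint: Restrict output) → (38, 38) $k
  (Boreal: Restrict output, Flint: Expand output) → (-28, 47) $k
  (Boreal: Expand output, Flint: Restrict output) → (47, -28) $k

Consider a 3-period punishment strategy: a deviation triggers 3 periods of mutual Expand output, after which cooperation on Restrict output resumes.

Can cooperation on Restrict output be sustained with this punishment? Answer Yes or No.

Comparing payoff streams over the 4 periods until play realigns: cooperate → 38(1+δ+…+δ^3); deviate → 47 + 19(δ+…+δ^3).
Cooperation is sustained iff (38−19)(δ+…+δ^3) ≥ 47−38.
δ+…+δ^3 = 2/5·(1−(2/5)^3)/(1−2/5) = 0.6240, and (47−38)/(38−19) = 0.4737.
0.6240 ≥ 0.4737, so cooperation is sustainable.

Yes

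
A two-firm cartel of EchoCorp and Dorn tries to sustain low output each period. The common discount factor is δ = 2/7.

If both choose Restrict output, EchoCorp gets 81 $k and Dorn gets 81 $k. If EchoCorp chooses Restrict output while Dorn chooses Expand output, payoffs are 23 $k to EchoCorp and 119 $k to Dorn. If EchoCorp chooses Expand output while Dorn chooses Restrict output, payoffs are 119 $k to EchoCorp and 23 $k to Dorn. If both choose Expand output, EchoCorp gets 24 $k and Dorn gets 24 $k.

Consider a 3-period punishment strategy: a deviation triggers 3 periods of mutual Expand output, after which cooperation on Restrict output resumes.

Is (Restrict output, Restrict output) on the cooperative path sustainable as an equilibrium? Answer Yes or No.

A one-shot deviation gives 119 now, then 24 for 3 periods, then back to 81.
Gain from deviating: (119−81) today; loss: (81−24) in each of the next 3 periods.
No-deviation condition: (81−24)(δ+…+δ^3) ≥ 119−81, i.e. δ+…+δ^3 ≥ 2/3.
At δ = 2/7: δ+…+δ^3 = 0.3907 < 0.6667.
So cooperation is not sustainable.

No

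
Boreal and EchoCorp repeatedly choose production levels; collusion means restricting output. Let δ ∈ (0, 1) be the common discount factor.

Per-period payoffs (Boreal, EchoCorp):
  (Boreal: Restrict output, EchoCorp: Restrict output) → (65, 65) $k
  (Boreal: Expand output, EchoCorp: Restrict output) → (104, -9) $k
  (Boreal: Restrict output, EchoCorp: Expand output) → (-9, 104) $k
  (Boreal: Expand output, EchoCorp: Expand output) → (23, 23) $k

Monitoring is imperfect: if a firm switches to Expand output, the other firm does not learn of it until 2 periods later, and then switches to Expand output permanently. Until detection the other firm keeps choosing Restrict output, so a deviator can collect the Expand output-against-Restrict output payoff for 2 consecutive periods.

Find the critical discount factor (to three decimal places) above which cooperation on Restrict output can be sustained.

A deviator earns 104 for 2 periods, then 23 forever; cooperating earns 65 forever. Multiplying the IC by (1−δ):
65 ≥ 104(1−δ^2) + 23δ^2, so 81·δ^2 ≥ 39 and δ^2 ≥ 13/27.
δ ≥ (13/27)^(1/2) ≈ 0.694.

0.694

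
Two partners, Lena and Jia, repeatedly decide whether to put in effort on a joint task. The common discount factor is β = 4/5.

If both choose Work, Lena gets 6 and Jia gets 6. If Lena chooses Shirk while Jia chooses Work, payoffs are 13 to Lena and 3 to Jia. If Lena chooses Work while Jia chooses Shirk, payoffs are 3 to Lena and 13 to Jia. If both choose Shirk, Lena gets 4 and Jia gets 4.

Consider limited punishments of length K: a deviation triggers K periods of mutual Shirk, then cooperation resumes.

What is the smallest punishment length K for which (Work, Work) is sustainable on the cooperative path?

10

IC: β(1−β^K)/(1−β) ≥ (13−6)/(6−4) = 7/2.
With β = 4/5: need 1 − β^K ≥ 7/2·(1−4/5)/(4/5), i.e. β^K ≤ 0.1250.
Since (4/5)^9 = 0.1342 and (4/5)^10 = 0.1074, the smallest such K is 10.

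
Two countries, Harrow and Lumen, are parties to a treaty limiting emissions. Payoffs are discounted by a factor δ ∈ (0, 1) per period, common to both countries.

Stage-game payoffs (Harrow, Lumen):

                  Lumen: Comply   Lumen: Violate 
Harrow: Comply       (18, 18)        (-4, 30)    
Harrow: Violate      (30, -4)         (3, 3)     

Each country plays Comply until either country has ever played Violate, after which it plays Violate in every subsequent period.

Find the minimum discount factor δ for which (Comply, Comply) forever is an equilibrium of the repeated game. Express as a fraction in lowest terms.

Cooperation forever yields 18 each period: 18/(1−δ).
Deviating yields 30 once, then 3 forever: 30 + 3δ/(1−δ).
No profitable deviation requires 18/(1−δ) ≥ 30 + 3δ/(1−δ).
Multiplying by (1−δ): 18 ≥ 30(1−δ) + 3δ = 30 − 27δ.
So 27δ ≥ 12, i.e. δ ≥ 12/27 = 4/9.

4/9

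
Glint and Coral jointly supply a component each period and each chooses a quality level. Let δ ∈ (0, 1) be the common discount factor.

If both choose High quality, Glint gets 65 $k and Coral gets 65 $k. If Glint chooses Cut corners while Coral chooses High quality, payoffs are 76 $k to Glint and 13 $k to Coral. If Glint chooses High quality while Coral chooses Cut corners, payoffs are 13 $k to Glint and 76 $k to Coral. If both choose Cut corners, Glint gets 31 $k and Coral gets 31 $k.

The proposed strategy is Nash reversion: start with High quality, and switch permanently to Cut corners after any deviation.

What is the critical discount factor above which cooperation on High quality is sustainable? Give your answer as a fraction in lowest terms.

65/(1−δ) ≥ 76 + 31δ/(1−δ)
65 ≥ 76 − 45δ
δ ≥ 11/45.

11/45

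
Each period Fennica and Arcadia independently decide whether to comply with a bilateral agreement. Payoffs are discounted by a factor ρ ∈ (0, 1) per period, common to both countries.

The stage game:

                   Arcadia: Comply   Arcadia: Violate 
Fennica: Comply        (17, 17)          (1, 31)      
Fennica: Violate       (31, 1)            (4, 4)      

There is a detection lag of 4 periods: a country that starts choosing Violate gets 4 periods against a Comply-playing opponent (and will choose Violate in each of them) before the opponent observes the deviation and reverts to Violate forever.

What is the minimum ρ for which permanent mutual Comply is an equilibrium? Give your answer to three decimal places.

Deviating for the 4 undetected periods gains 31−17 = 14 per period over cooperation, then loses 17−4 = 13 per period forever once punishment starts.
Gain: 14(1 + ρ + … + ρ^3); loss: 13·ρ^4/(1−ρ).
No profitable deviation ⇔ 14(1−ρ^4) ≤ 13·ρ^4, i.e. ρ^4 ≥ 14/(14+13) = 14/27.
Hence ρ ≥ (14/27)^(1/4) ≈ 0.849.

0.849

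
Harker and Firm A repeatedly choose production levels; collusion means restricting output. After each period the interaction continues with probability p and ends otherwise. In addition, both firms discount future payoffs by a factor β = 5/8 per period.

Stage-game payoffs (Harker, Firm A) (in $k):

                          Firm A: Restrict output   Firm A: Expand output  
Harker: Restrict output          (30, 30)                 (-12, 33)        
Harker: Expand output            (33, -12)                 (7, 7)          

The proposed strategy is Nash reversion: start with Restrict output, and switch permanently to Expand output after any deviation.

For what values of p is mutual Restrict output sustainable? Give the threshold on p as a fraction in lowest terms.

12/65

With continuation probability p and discount β, the effective per-period discount factor is βp.
Grim-trigger IC: βp ≥ (33−30)/(33−7) = 3/26.
So p ≥ (3/26)/(5/8) = 12/65.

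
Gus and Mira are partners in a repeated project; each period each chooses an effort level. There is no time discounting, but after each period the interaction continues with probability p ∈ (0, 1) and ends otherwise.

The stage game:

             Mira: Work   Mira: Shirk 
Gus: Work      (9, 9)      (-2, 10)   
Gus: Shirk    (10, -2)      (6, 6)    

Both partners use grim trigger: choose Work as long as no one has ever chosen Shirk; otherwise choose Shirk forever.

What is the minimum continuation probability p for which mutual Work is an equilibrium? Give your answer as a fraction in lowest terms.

Expected cooperation value is 9 + p·9 + p²·9 + … = 9/(1−p); deviation gives 10 + p·6/(1−p).
9 ≥ 10(1−p) + 6p ⇒ 4p ≥ 1 ⇒ p ≥ 1/4.

1/4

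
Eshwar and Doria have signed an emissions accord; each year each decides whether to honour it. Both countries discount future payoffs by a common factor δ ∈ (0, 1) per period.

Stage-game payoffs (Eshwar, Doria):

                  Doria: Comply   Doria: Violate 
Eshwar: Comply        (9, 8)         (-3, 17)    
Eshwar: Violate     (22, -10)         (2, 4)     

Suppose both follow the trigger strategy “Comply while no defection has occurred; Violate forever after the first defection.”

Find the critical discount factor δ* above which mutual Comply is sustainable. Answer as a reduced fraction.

Eshwar: cooperation gives 9 each period; deviation gives 22 once then 2 forever.
  9/(1−δ) ≥ 22 + 2δ/(1−δ) ⇒ δ ≥ 13/20.
Doria: cooperation gives 8 each period; deviation gives 17 once then 4 forever.
  δ ≥ 9/13.
Both must hold, so the binding constraint is Doria's: δ ≥ 9/13.

9/13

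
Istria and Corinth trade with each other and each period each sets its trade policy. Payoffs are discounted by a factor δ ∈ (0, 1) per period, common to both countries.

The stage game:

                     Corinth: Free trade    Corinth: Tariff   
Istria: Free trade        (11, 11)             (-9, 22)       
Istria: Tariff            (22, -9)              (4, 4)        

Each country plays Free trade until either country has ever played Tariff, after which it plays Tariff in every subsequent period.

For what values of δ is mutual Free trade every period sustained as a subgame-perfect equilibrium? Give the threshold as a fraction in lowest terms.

Cooperation forever yields 11 each period: 11/(1−δ).
Deviating yields 22 once, then 4 forever: 22 + 4δ/(1−δ).
No profitable deviation requires 11/(1−δ) ≥ 22 + 4δ/(1−δ).
Multiplying by (1−δ): 11 ≥ 22(1−δ) + 4δ = 22 − 18δ.
So 18δ ≥ 11, i.e. δ ≥ 11/18.

11/18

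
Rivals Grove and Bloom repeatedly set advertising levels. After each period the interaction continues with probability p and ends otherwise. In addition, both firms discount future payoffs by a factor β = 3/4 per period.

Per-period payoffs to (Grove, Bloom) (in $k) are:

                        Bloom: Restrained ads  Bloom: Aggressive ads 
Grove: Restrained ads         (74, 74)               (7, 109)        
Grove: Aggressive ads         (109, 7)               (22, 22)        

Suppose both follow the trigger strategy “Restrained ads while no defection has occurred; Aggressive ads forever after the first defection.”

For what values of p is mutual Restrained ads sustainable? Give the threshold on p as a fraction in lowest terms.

140/261

With continuation probability p and discount β, the effective per-period discount factor is βp.
Grim-trigger IC: βp ≥ (109−74)/(109−22) = 35/87.
So p ≥ (35/87)/(3/4) = 140/261.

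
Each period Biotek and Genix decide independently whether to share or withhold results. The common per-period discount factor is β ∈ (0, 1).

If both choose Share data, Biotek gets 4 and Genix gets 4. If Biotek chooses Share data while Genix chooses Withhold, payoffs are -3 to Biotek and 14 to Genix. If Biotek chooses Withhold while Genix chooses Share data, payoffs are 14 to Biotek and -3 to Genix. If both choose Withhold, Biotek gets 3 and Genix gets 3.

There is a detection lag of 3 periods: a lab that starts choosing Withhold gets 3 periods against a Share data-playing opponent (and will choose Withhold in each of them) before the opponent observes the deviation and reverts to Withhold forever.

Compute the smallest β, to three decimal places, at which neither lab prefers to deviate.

Deviating for the 3 undetected periods gains 14−4 = 10 per period over cooperation, then loses 4−3 = 1 per period forever once punishment starts.
Gain: 10(1 + β + … + β^2); loss: 1·β^3/(1−β).
No profitable deviation ⇔ 10(1−β^3) ≤ 1·β^3, i.e. β^3 ≥ 10/(10+1) = 10/11.
Hence β ≥ (10/11)^(1/3) ≈ 0.969.

0.969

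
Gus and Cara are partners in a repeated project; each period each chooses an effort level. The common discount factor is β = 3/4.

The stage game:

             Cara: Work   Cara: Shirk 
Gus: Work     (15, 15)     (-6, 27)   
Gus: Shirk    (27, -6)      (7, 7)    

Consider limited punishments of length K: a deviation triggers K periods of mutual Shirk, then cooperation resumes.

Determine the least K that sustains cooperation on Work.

Need Σ_{k=1}^{K} β^k ≥ (27−15)/(15−7) = 1.5000 at β = 3/4.
At K = 2 the sum is 1.3125 < 1.5000; at K = 3 it is 1.7344 ≥ 1.5000.
So the minimum punishment length is K = 3.

3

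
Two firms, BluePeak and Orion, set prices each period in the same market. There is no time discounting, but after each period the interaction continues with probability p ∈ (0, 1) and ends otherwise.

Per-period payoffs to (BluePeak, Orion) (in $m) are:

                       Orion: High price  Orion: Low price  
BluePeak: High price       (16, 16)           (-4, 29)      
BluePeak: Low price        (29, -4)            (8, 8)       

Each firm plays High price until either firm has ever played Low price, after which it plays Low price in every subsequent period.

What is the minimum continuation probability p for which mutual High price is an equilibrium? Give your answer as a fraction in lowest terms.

With no time discounting, the continuation probability p plays the role of the discount factor.
Grim-trigger IC: 16/(1−p) ≥ 29 + 8p/(1−p) ⇒ p ≥ (29−16)/(29−8) = 13/21.

13/21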